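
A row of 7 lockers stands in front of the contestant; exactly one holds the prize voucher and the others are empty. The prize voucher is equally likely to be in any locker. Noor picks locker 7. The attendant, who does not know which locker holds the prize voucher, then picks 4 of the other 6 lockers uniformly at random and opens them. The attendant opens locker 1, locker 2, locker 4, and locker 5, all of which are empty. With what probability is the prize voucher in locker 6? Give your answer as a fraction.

Apply Bayes' rule, conditioning on where the prize voucher actually is.
If it is in any of lockers 1, 2, 4, and 5 (prior 1/7 each): that locker was opened and seen not to hold the prize — ruled out; weight (1/7)·0 = 0 each.
If it is in any of lockers 3, 6, and 7 (prior 1/7 each): the attendant picks exactly this set with probability 1/15 regardless, and none is the prize; weight (1/7)·(1/15) = 1/105 each.
The weights sum to 1/35.
So P(the prize voucher in locker 6 | the attendant opened locker 1, locker 2, locker 4, and locker 5) = (1/105) / (1/35) = 1/3.

1/3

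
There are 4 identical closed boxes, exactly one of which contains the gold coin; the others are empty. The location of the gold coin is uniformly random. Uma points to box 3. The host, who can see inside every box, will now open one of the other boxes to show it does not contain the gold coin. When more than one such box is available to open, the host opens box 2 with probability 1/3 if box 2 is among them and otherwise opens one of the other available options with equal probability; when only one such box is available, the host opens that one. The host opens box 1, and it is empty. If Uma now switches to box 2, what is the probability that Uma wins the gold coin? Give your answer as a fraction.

1/3

Condition on the true location of the gold coin.
If it is in box 1 (prior 1/4): the host opened box 1, so this case is ruled out; weight (1/4)·0 = 0.
If it is in box 2 (prior 1/4): box 2 holds the prize so is unavailable; the host chooses uniformly among the 2 others, probability 1/2; weight (1/4)·(1/2) = 1/8.
If it is in box 3 (prior 1/4): box 2 is available but not opened; box 1 gets probability (1 − 1/3)/2 = 1/3; weight (1/4)·(1/3) = 1/12.
If it is in box 4 (prior 1/4): box 2 is available but not opened, probability 2/3; weight (1/4)·(2/3) = 1/6.
The weights sum to 3/8.
So P(the gold coin in box 2 | the host opened box 1) = (1/8) / (3/8) = 1/3.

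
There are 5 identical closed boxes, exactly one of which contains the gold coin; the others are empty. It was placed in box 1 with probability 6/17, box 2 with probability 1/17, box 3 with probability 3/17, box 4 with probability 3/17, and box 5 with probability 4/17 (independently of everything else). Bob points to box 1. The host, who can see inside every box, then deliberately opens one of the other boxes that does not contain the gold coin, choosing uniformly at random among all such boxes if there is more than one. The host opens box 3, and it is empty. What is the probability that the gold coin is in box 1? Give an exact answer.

9/25

Apply Bayes' rule, conditioning on where the gold coin actually is.
If it is in box 1 (prior 6/17): the host has 4 equally likely choices, so probability 1/4; weight (6/17)·(1/4) = 3/34.
If it is in box 2 (prior 1/17): the host has 3 equally likely choices, so probability 1/3; weight (1/17)·(1/3) = 1/51.
If it is in box 3 (prior 3/17): the host opened box 3, so this case is ruled out; weight (3/17)·0 = 0.
If it is in box 4 (prior 3/17): the host has 3 equally likely choices, so probability 1/3; weight (3/17)·(1/3) = 1/17.
If it is in box 5 (prior 4/17): the host has 3 equally likely choices, so probability 1/3; weight (4/17)·(1/3) = 4/51.
The weights sum to 25/102.
So P(the gold coin in box 1 | the host opened box 3) = (3/34) / (25/102) = 9/25.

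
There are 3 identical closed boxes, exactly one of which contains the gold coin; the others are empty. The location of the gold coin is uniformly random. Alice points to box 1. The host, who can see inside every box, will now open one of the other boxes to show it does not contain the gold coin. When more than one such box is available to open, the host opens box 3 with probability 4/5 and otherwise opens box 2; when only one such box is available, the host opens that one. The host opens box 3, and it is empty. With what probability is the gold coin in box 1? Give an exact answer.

4/9

Apply Bayes' rule, conditioning on where the gold coin actually is.
If it is in box 1 (prior 1/3): box 3 is available, opened with probability 4/5; weight (1/3)·(4/5) = 4/15.
If it is in box 2 (prior 1/3): only box 3 is available, probability 1; weight (1/3)·1 = 1/3.
If it is in box 3 (prior 1/3): the host opened box 3, so this case is ruled out; weight (1/3)·0 = 0.
The weights sum to 3/5.
So P(the gold coin in box 1 | the host opened box 3) = (4/15) / (3/5) = 4/9.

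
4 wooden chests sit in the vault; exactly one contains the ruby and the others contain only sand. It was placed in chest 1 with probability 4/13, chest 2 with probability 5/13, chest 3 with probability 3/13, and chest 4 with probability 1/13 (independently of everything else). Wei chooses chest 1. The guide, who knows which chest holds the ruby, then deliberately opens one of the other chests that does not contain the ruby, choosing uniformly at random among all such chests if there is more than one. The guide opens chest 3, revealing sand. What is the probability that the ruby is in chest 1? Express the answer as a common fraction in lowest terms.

4/13

Condition on the true location of the ruby.
If it is in chest 1 (prior 4/13): the guide has 3 equally likely choices, so probability 1/3; weight (4/13)·(1/3) = 4/39.
If it is in chest 2 (prior 5/13): the guide has 2 equally likely choices, so probability 1/2; weight (5/13)·(1/2) = 5/26.
If it is in chest 3 (prior 3/13): the guide opened chest 3, so this case is ruled out; weight (3/13)·0 = 0.
If it is in chest 4 (prior 1/13): the guide has 2 equally likely choices, so probability 1/2; weight (1/13)·(1/2) = 1/26.
The weights sum to 1/3.
So P(the ruby in chest 1 | the guide opened chest 3) = (4/39) / (1/3) = 4/13.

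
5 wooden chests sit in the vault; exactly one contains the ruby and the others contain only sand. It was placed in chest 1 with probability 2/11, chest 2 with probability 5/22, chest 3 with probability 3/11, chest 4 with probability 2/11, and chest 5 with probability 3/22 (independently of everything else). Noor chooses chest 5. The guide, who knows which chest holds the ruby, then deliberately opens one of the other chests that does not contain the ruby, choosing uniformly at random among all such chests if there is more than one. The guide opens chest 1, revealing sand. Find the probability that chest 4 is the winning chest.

16/69

Condition on the true location of the ruby.
If it is in chest 1 (prior 2/11): the guide opened chest 1, so this case is ruled out; weight (2/11)·0 = 0.
If it is in chest 2 (prior 5/22): the guide has 3 equally likely choices, so probability 1/3; weight (5/22)·(1/3) = 5/66.
If it is in chest 3 (prior 3/11): the guide has 3 equally likely choices, so probability 1/3; weight (3/11)·(1/3) = 1/11.
If it is in chest 4 (prior 2/11): the guide has 3 equally likely choices, so probability 1/3; weight (2/11)·(1/3) = 2/33.
If it is in chest 5 (prior 3/22): the guide has 4 equally likely choices, so probability 1/4; weight (3/22)·(1/4) = 3/88.
The weights sum to 23/88.
So P(the ruby in chest 4 | the guide opened chest 1) = (2/33) / (23/88) = 16/69.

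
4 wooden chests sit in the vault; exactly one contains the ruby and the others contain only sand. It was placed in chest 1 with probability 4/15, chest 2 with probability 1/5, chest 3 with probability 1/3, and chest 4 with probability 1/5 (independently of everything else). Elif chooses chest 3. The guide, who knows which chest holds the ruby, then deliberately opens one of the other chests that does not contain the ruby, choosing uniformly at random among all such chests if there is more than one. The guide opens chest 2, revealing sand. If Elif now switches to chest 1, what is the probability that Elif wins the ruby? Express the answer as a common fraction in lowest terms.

Consider each possible location of the ruby in turn.
If it is in chest 1 (prior 4/15): the guide has 2 equally likely choices, so probability 1/2; weight (4/15)·(1/2) = 2/15.
If it is in chest 2 (prior 1/5): the guide opened chest 2, so this case is ruled out; weight (1/5)·0 = 0.
If it is in chest 3 (prior 1/3): the guide has 3 equally likely choices, so probability 1/3; weight (1/3)·(1/3) = 1/9.
If it is in chest 4 (prior 1/5): the guide has 2 equally likely choices, so probability 1/2; weight (1/5)·(1/2) = 1/10.
The weights sum to 31/90.
So P(the ruby in chest 1 | the guide opened chest 2) = (2/15) / (31/90) = 12/31.

12/31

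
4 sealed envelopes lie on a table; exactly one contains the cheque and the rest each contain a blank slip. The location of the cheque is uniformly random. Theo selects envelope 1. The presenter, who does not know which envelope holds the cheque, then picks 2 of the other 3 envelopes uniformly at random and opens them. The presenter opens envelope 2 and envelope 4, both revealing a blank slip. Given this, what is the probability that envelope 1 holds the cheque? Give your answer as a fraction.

Because the presenter chose which envelopes to open without knowing where the cheque is, the choice is independent of the prize location. Learning that none of the 2 opened envelopes holds the cheque simply rules out those 2 locations and leaves the remaining 2 envelopes still equally likely by symmetry.
So P(the cheque in envelope 1) = 1/2.

1/2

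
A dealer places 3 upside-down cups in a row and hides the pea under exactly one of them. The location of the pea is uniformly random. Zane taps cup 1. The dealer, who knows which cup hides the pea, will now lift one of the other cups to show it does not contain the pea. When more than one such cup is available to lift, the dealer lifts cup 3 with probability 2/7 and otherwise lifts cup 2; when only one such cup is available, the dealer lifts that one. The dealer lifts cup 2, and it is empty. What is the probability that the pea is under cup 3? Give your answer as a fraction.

7/12

Condition on the true location of the pea.
If it is under cup 1 (prior 1/3): cup 3 is available but not opened, probability 5/7; weight (1/3)·(5/7) = 5/21.
If it is under cup 2 (prior 1/3): the dealer opened cup 2, so this case is ruled out; weight (1/3)·0 = 0.
If it is under cup 3 (prior 1/3): only cup 2 is available, probability 1; weight (1/3)·1 = 1/3.
The weights sum to 4/7.
So P(the pea under cup 3 | the dealer opened cup 2) = (1/3) / (4/7) = 7/12.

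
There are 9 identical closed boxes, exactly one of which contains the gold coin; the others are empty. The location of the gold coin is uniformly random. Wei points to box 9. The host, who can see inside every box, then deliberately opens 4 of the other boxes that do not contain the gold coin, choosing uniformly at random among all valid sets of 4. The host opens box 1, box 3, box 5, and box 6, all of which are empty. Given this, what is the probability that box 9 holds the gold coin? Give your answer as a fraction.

Apply Bayes' rule, conditioning on where the gold coin actually is.
If it is in any of boxes 1, 3, 5, and 6 (prior 1/9 each): that box was opened and seen not to hold the prize — ruled out; weight (1/9)·0 = 0 each.
If it is in any of boxes 2, 4, 7, and 8 (prior 1/9 each): the host has 35 equally likely choices, so probability 1/35; weight (1/9)·(1/35) = 1/315 each.
If it is in box 9 (prior 1/9): the host has 70 equally likely choices, so probability 1/70; weight (1/9)·(1/70) = 1/630.
The weights sum to 1/70.
So P(the gold coin in box 9 | the host opened box 1, box 3, box 5, and box 6) = (1/630) / (1/70) = 1/9.

1/9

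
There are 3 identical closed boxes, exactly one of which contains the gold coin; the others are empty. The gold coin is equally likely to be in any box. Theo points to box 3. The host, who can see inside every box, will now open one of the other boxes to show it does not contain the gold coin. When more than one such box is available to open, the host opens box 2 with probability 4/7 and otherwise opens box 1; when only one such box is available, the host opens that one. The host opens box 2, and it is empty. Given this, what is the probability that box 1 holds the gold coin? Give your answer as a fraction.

Condition on the true location of the gold coin.
If it is in box 1 (prior 1/3): only box 2 is available, probability 1; weight (1/3)·1 = 1/3.
If it is in box 2 (prior 1/3): the host opened box 2, so this case is ruled out; weight (1/3)·0 = 0.
If it is in box 3 (prior 1/3): box 2 is available, opened with probability 4/7; weight (1/3)·(4/7) = 4/21.
The weights sum to 11/21.
So P(the gold coin in box 1 | the host opened box 2) = (1/3) / (11/21) = 7/11.

7/11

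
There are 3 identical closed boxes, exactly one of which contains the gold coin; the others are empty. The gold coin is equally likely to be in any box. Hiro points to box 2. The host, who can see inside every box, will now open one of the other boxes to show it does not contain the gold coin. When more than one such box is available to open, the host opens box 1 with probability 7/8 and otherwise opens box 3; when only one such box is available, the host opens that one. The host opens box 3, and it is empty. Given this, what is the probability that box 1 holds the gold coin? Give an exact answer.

Condition on the true location of the gold coin.
If it is in box 1 (prior 1/3): only box 3 is available, probability 1; weight (1/3)·1 = 1/3.
If it is in box 2 (prior 1/3): box 1 is available but not opened, probability 1/8; weight (1/3)·(1/8) = 1/24.
If it is in box 3 (prior 1/3): the host opened box 3, so this case is ruled out; weight (1/3)·0 = 0.
The weights sum to 3/8.
So P(the gold coin in box 1 | the host opened box 3) = (1/3) / (3/8) = 8/9.

8/9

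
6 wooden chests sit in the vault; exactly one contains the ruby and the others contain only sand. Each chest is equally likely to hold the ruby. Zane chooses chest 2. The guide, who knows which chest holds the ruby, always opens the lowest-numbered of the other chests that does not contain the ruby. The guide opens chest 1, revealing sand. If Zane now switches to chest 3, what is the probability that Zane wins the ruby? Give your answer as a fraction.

1/5

Condition on the true location of the ruby.
If it is in chest 1 (prior 1/6): the guide opened chest 1, so this case is ruled out; weight (1/6)·0 = 0.
If it is in any of chests 2, 3, 4, 5, and 6 (prior 1/6 each): chest 1 is the lowest-numbered option available, probability 1; weight (1/6)·1 = 1/6 each.
The weights sum to 5/6.
So P(the ruby in chest 3 | the guide opened chest 1) = (1/6) / (5/6) = 1/5.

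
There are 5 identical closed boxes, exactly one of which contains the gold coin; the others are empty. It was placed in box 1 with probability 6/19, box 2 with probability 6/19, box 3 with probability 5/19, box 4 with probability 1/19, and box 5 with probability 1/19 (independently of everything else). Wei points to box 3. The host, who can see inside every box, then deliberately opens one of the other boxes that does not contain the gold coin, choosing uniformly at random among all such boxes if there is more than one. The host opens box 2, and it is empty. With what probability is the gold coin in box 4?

Consider each possible location of the gold coin in turn.
If it is in box 1 (prior 6/19): the host has 3 equally likely choices, so probability 1/3; weight (6/19)·(1/3) = 2/19.
If it is in box 2 (prior 6/19): the host opened box 2, so this case is ruled out; weight (6/19)·0 = 0.
If it is in box 3 (prior 5/19): the host has 4 equally likely choices, so probability 1/4; weight (5/19)·(1/4) = 5/76.
If it is in either of boxes 4 and 5 (prior 1/19 each): the host has 3 equally likely choices, so probability 1/3; weight (1/19)·(1/3) = 1/57 each.
The weights sum to 47/228.
So P(the gold coin in box 4 | the host opened box 2) = (1/57) / (47/228) = 4/47.

4/47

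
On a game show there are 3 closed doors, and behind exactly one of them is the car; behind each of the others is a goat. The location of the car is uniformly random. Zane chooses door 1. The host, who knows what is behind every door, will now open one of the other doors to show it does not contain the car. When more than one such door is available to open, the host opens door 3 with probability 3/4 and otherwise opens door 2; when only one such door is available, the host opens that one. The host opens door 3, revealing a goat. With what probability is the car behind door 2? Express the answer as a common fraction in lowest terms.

Condition on the true location of the car.
If it is behind door 1 (prior 1/3): door 3 is available, opened with probability 3/4; weight (1/3)·(3/4) = 1/4.
If it is behind door 2 (prior 1/3): only door 3 is available, probability 1; weight (1/3)·1 = 1/3.
If it is behind door 3 (prior 1/3): the host opened door 3, so this case is ruled out; weight (1/3)·0 = 0.
The weights sum to 7/12.
So P(the car behind door 2 | the host opened door 3) = (1/3) / (7/12) = 4/7.

4/7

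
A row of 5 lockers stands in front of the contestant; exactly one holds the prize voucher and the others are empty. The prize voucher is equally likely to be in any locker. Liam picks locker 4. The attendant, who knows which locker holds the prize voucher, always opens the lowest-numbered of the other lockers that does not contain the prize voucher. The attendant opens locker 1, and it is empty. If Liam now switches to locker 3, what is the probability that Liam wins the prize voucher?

1/4

Condition on the true location of the prize voucher.
If it is in locker 1 (prior 1/5): the attendant opened locker 1, so this case is ruled out; weight (1/5)·0 = 0.
If it is in any of lockers 2, 3, 4, and 5 (prior 1/5 each): locker 1 is the lowest-numbered option available, probability 1; weight (1/5)·1 = 1/5 each.
The weights sum to 4/5.
So P(the prize voucher in locker 3 | the attendant opened locker 1) = (1/5) / (4/5) = 1/4.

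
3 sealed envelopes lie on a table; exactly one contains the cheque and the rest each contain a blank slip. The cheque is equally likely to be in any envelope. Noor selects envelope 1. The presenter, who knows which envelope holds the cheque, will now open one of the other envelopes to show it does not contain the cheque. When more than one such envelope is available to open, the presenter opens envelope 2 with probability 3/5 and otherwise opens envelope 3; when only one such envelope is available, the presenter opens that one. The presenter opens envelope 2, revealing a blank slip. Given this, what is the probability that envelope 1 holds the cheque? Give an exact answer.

Apply Bayes' rule, conditioning on where the cheque actually is.
If it is in envelope 1 (prior 1/3): envelope 2 is available, opened with probability 3/5; weight (1/3)·(3/5) = 1/5.
If it is in envelope 2 (prior 1/3): the presenter opened envelope 2, so this case is ruled out; weight (1/3)·0 = 0.
If it is in envelope 3 (prior 1/3): only envelope 2 is available, probability 1; weight (1/3)·1 = 1/3.
The weights sum to 8/15.
So P(the cheque in envelope 1 | the presenter opened envelope 2) = (1/5) / (8/15) = 3/8.

3/8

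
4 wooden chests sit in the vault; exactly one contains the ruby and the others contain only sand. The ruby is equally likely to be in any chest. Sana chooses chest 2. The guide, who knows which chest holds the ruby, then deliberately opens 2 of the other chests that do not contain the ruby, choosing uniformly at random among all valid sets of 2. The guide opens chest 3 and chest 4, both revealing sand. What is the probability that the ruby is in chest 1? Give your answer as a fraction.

Consider each possible location of the ruby in turn.
If it is in chest 1 (prior 1/4): the guide has no choice, probability 1; weight (1/4)·1 = 1/4.
If it is in chest 2 (prior 1/4): the guide has 3 equally likely choices, so probability 1/3; weight (1/4)·(1/3) = 1/12.
If it is in either of chests 3 and 4 (prior 1/4 each): that chest was opened and seen not to hold the prize — ruled out; weight (1/4)·0 = 0 each.
The weights sum to 1/3.
So P(the ruby in chest 1 | the guide opened chest 3 and chest 4) = (1/4) / (1/3) = 3/4.

3/4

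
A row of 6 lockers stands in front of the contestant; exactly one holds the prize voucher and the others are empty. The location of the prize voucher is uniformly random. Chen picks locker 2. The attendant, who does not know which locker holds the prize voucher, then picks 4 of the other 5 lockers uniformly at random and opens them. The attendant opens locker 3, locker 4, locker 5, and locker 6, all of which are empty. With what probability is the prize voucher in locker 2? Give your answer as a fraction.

Consider each possible location of the prize voucher in turn.
If it is in either of lockers 1 and 2 (prior 1/6 each): the attendant picks exactly this set with probability 1/5 regardless, and none is the prize; weight (1/6)·(1/5) = 1/30 each.
If it is in any of lockers 3, 4, 5, and 6 (prior 1/6 each): that locker was opened and seen not to hold the prize — ruled out; weight (1/6)·0 = 0 each.
The weights sum to 1/15.
So P(the prize voucher in locker 2 | the attendant opened locker 3, locker 4, locker 5, and locker 6) = (1/30) / (1/15) = 1/2.

1/2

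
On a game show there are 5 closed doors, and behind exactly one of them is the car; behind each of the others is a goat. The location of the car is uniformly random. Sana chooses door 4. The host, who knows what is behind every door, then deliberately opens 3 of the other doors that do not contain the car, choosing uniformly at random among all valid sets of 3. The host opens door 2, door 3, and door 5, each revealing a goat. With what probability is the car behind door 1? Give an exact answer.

Consider each possible location of the car in turn.
If it is behind door 1 (prior 1/5): the host has no choice, probability 1; weight (1/5)·1 = 1/5.
If it is behind any of doors 2, 3, and 5 (prior 1/5 each): that door was opened and seen not to hold the prize — ruled out; weight (1/5)·0 = 0 each.
If it is behind door 4 (prior 1/5): the host has 4 equally likely choices, so probability 1/4; weight (1/5)·(1/4) = 1/20.
The weights sum to 1/4.
So P(the car behind door 1 | the host opened door 2, door 3, and door 5) = (1/5) / (1/4) = 4/5.

4/5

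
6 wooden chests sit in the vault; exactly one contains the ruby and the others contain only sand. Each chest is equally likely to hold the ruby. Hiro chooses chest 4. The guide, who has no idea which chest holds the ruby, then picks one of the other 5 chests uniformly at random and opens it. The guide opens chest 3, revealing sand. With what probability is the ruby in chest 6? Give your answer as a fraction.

Condition on the true location of the ruby.
If it is in any of chests 1, 2, 4, 5, and 6 (prior 1/6 each): the guide picks chest 3 with probability 1/5 regardless, and it is not the prize; weight (1/6)·(1/5) = 1/30 each.
If it is in chest 3 (prior 1/6): the guide opened chest 3, so this case is ruled out; weight (1/6)·0 = 0.
The weights sum to 1/6.
So P(the ruby in chest 6 | the guide opened chest 3) = (1/30) / (1/6) = 1/5.

1/5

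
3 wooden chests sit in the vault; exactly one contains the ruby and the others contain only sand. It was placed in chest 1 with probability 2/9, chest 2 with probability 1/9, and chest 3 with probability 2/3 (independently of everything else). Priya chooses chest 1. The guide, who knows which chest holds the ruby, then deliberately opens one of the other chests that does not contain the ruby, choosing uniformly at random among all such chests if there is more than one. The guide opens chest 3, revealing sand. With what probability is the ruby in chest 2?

Apply Bayes' rule, conditioning on where the ruby actually is.
If it is in chest 1 (prior 2/9): the guide has 2 equally likely choices, so probability 1/2; weight (2/9)·(1/2) = 1/9.
If it is in chest 2 (prior 1/9): the guide has no choice, probability 1; weight (1/9)·1 = 1/9.
If it is in chest 3 (prior 2/3): the guide opened chest 3, so this case is ruled out; weight (2/3)·0 = 0.
The weights sum to 2/9.
So P(the ruby in chest 2 | the guide opened chest 3) = (1/9) / (2/9) = 1/2.

1/2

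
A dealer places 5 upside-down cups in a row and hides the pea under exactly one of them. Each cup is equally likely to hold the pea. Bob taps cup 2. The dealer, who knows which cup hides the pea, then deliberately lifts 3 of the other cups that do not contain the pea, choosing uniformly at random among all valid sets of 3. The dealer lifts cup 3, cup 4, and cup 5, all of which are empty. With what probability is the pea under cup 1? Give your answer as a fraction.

Apply Bayes' rule, conditioning on where the pea actually is.
If it is under cup 1 (prior 1/5): the dealer has no choice, probability 1; weight (1/5)·1 = 1/5.
If it is under cup 2 (prior 1/5): the dealer has 4 equally likely choices, so probability 1/4; weight (1/5)·(1/4) = 1/20.
If it is under any of cups 3, 4, and 5 (prior 1/5 each): that cup was opened and seen not to hold the prize — ruled out; weight (1/5)·0 = 0 each.
The weights sum to 1/4.
So P(the pea under cup 1 | the dealer opened cup 3, cup 4, and cup 5) = (1/5) / (1/4) = 4/5.

4/5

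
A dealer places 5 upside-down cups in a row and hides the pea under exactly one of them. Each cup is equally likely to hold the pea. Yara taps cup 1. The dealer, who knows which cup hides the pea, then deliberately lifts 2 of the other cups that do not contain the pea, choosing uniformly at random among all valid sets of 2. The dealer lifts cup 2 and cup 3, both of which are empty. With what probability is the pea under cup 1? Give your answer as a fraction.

Condition on the true location of the pea.
If it is under cup 1 (prior 1/5): the dealer has 6 equally likely choices, so probability 1/6; weight (1/5)·(1/6) = 1/30.
If it is under either of cups 2 and 3 (prior 1/5 each): that cup was opened and seen not to hold the prize — ruled out; weight (1/5)·0 = 0 each.
If it is under either of cups 4 and 5 (prior 1/5 each): the dealer has 3 equally likely choices, so probability 1/3; weight (1/5)·(1/3) = 1/15 each.
The weights sum to 1/6.
So P(the pea under cup 1 | the dealer opened cup 2 and cup 3) = (1/30) / (1/6) = 1/5.

1/5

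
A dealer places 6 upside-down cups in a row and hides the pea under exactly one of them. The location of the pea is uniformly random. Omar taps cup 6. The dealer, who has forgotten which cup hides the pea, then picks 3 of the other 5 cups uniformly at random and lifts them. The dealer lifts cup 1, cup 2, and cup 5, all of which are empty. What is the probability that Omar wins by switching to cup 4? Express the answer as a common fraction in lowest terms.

Because the dealer chose which cups to lift without knowing where the pea is, the choice is independent of the prize location. Learning that none of the 3 opened cups holds the pea simply rules out those 3 locations and leaves the remaining 3 cups still equally likely by symmetry.
So P(the pea under cup 4) = 1/3.

1/3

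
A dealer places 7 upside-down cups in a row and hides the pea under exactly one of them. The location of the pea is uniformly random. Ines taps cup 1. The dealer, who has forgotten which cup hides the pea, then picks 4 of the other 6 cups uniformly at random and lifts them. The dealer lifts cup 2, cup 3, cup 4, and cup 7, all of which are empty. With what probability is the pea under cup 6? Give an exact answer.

1/3

Apply Bayes' rule, conditioning on where the pea actually is.
If it is under any of cups 1, 5, and 6 (prior 1/7 each): the dealer picks exactly this set with probability 1/15 regardless, and none is the prize; weight (1/7)·(1/15) = 1/105 each.
If it is under any of cups 2, 3, 4, and 7 (prior 1/7 each): that cup was opened and seen not to hold the prize — ruled out; weight (1/7)·0 = 0 each.
The weights sum to 1/35.
So P(the pea under cup 6 | the dealer opened cup 2, cup 3, cup 4, and cup 7) = (1/105) / (1/35) = 1/3.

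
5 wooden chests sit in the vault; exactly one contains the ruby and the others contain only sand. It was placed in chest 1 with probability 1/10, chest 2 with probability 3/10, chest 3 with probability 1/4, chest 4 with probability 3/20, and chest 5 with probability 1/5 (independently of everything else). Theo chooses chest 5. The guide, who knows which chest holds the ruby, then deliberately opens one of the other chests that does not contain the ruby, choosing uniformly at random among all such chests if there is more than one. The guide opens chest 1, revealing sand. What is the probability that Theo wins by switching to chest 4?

3/17

Apply Bayes' rule, conditioning on where the ruby actually is.
If it is in chest 1 (prior 1/10): the guide opened chest 1, so this case is ruled out; weight (1/10)·0 = 0.
If it is in chest 2 (prior 3/10): the guide has 3 equally likely choices, so probability 1/3; weight (3/10)·(1/3) = 1/10.
If it is in chest 3 (prior 1/4): the guide has 3 equally likely choices, so probability 1/3; weight (1/4)·(1/3) = 1/12.
If it is in chest 4 (prior 3/20): the guide has 3 equally likely choices, so probability 1/3; weight (3/20)·(1/3) = 1/20.
If it is in chest 5 (prior 1/5): the guide has 4 equally likely choices, so probability 1/4; weight (1/5)·(1/4) = 1/20.
The weights sum to 17/60.
So P(the ruby in chest 4 | the guide opened chest 1) = (1/20) / (17/60) = 3/17.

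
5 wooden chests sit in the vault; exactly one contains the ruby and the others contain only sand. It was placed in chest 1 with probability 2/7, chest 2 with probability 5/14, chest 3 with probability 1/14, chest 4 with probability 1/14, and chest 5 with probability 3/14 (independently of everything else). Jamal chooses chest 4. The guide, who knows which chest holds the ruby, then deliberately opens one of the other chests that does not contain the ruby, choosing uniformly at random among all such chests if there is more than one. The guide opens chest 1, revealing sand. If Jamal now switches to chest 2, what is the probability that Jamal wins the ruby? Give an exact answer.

Condition on the true location of the ruby.
If it is in chest 1 (prior 2/7): the guide opened chest 1, so this case is ruled out; weight (2/7)·0 = 0.
If it is in chest 2 (prior 5/14): the guide has 3 equally likely choices, so probability 1/3; weight (5/14)·(1/3) = 5/42.
If it is in chest 3 (prior 1/14): the guide has 3 equally likely choices, so probability 1/3; weight (1/14)·(1/3) = 1/42.
If it is in chest 4 (prior 1/14): the guide has 4 equally likely choices, so probability 1/4; weight (1/14)·(1/4) = 1/56.
If it is in chest 5 (prior 3/14): the guide has 3 equally likely choices, so probability 1/3; weight (3/14)·(1/3) = 1/14.
The weights sum to 13/56.
So P(the ruby in chest 2 | the guide opened chest 1) = (5/42) / (13/56) = 20/39.

20/39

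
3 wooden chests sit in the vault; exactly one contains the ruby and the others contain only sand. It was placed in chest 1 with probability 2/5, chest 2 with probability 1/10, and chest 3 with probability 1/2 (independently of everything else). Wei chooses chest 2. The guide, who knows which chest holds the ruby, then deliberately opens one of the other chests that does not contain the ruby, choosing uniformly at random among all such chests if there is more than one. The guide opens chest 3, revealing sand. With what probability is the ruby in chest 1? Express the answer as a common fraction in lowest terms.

Consider each possible location of the ruby in turn.
If it is in chest 1 (prior 2/5): the guide has no choice, probability 1; weight (2/5)·1 = 2/5.
If it is in chest 2 (prior 1/10): the guide has 2 equally likely choices, so probability 1/2; weight (1/10)·(1/2) = 1/20.
If it is in chest 3 (prior 1/2): the guide opened chest 3, so this case is ruled out; weight (1/2)·0 = 0.
The weights sum to 9/20.
So P(the ruby in chest 1 | the guide opened chest 3) = (2/5) / (9/20) = 8/9.

8/9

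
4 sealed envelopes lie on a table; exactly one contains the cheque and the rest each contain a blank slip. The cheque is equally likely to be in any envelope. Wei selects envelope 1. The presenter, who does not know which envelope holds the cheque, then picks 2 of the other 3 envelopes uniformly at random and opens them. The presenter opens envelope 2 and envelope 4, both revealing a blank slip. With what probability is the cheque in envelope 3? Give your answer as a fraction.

Apply Bayes' rule, conditioning on where the cheque actually is.
If it is in either of envelopes 1 and 3 (prior 1/4 each): the presenter picks exactly this set with probability 1/3 regardless, and none is the prize; weight (1/4)·(1/3) = 1/12 each.
If it is in either of envelopes 2 and 4 (prior 1/4 each): that envelope was opened and seen not to hold the prize — ruled out; weight (1/4)·0 = 0 each.
The weights sum to 1/6.
So P(the cheque in envelope 3 | the presenter opened envelope 2 and envelope 4) = (1/12) / (1/6) = 1/2.

1/2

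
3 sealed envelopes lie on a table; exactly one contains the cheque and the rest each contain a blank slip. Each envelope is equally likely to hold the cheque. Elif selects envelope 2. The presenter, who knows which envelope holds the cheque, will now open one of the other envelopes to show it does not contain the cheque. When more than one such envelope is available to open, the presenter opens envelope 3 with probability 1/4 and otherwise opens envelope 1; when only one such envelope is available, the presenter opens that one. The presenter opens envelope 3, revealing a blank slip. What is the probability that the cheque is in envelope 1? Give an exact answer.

Apply Bayes' rule, conditioning on where the cheque actually is.
If it is in envelope 1 (prior 1/3): only envelope 3 is available, probability 1; weight (1/3)·1 = 1/3.
If it is in envelope 2 (prior 1/3): envelope 3 is available, opened with probability 1/4; weight (1/3)·(1/4) = 1/12.
If it is in envelope 3 (prior 1/3): the presenter opened envelope 3, so this case is ruled out; weight (1/3)·0 = 0.
The weights sum to 5/12.
So P(the cheque in envelope 1 | the presenter opened envelope 3) = (1/3) / (5/12) = 4/5.

4/5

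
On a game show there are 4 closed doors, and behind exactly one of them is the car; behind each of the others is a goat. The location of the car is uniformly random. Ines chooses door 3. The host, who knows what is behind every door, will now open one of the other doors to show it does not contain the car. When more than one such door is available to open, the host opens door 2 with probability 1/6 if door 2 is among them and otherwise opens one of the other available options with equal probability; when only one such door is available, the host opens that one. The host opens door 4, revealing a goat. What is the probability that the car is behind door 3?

Consider each possible location of the car in turn.
If it is behind door 1 (prior 1/4): door 2 is available but not opened, probability 5/6; weight (1/4)·(5/6) = 5/24.
If it is behind door 2 (prior 1/4): door 2 holds the prize so is unavailable; the host chooses uniformly among the 2 others, probability 1/2; weight (1/4)·(1/2) = 1/8.
If it is behind door 3 (prior 1/4): door 2 is available but not opened; door 4 gets probability (1 − 1/6)/2 = 5/12; weight (1/4)·(5/12) = 5/48.
If it is behind door 4 (prior 1/4): the host opened door 4, so this case is ruled out; weight (1/4)·0 = 0.
The weights sum to 7/16.
So P(the car behind door 3 | the host opened door 4) = (5/48) / (7/16) = 5/21.

5/21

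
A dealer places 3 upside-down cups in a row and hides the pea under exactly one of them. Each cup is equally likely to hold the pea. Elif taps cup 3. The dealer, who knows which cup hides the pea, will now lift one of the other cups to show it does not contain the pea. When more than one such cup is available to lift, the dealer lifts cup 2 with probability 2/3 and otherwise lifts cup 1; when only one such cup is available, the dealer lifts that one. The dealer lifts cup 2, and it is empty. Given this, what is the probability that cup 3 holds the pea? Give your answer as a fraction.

2/5

Condition on the true location of the pea.
If it is under cup 1 (prior 1/3): only cup 2 is available, probability 1; weight (1/3)·1 = 1/3.
If it is under cup 2 (prior 1/3): the dealer opened cup 2, so this case is ruled out; weight (1/3)·0 = 0.
If it is under cup 3 (prior 1/3): cup 2 is available, opened with probability 2/3; weight (1/3)·(2/3) = 2/9.
The weights sum to 5/9.
So P(the pea under cup 3 | the dealer opened cup 2) = (2/9) / (5/9) = 2/5.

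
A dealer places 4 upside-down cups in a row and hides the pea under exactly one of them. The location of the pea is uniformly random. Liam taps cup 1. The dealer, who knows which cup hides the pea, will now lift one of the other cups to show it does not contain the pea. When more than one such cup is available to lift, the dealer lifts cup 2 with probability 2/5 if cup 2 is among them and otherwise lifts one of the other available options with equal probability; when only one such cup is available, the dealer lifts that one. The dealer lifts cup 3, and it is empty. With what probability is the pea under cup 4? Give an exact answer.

3/7

Condition on the true location of the pea.
If it is under cup 1 (prior 1/4): cup 2 is available but not opened; cup 3 gets probability (1 − 2/5)/2 = 3/10; weight (1/4)·(3/10) = 3/40.
If it is under cup 2 (prior 1/4): cup 2 holds the prize so is unavailable; the dealer chooses uniformly among the 2 others, probability 1/2; weight (1/4)·(1/2) = 1/8.
If it is under cup 3 (prior 1/4): the dealer opened cup 3, so this case is ruled out; weight (1/4)·0 = 0.
If it is under cup 4 (prior 1/4): cup 2 is available but not opened, probability 3/5; weight (1/4)·(3/5) = 3/20.
The weights sum to 7/20.
So P(the pea under cup 4 | the dealer opened cup 3) = (3/20) / (7/20) = 3/7.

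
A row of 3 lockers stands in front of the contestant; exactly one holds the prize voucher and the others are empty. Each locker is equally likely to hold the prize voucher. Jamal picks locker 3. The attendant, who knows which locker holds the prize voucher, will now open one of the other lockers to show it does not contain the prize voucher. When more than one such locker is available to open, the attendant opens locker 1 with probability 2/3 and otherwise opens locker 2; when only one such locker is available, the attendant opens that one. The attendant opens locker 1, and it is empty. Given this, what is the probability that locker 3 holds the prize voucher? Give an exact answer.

Consider each possible location of the prize voucher in turn.
If it is in locker 1 (prior 1/3): the attendant opened locker 1, so this case is ruled out; weight (1/3)·0 = 0.
If it is in locker 2 (prior 1/3): only locker 1 is available, probability 1; weight (1/3)·1 = 1/3.
If it is in locker 3 (prior 1/3): locker 1 is available, opened with probability 2/3; weight (1/3)·(2/3) = 2/9.
The weights sum to 5/9.
So P(the prize voucher in locker 3 | the attendant opened locker 1) = (2/9) / (5/9) = 2/5.

2/5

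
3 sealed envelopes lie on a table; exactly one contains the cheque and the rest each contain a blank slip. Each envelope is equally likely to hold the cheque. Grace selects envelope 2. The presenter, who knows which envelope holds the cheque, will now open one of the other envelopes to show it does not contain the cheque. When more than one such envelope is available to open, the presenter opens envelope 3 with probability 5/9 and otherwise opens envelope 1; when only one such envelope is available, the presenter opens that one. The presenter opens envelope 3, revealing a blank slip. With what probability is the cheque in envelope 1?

9/14

Apply Bayes' rule, conditioning on where the cheque actually is.
If it is in envelope 1 (prior 1/3): only envelope 3 is available, probability 1; weight (1/3)·1 = 1/3.
If it is in envelope 2 (prior 1/3): envelope 3 is available, opened with probability 5/9; weight (1/3)·(5/9) = 5/27.
If it is in envelope 3 (prior 1/3): the presenter opened envelope 3, so this case is ruled out; weight (1/3)·0 = 0.
The weights sum to 14/27.
So P(the cheque in envelope 1 | the presenter opened envelope 3) = (1/3) / (14/27) = 9/14.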